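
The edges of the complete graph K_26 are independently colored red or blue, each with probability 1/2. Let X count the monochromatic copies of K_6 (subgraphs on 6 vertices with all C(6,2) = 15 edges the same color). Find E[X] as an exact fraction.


Let X = Σ_S X_S over the C(26, 6) = 230230 subsets S of size 6, where X_S = 1 if the K_6 on S is monochromatic.
For a fixed S, the K_6 on S has C(6, 2) = 15 edges. P[all 15 edges red] = (1/2)^15, and likewise for blue, so P[monochromatic] = 2·(1/2)^15 = 2^{1 − 15} = 1/16384.
Summing: E[X] = C(26, 6) · 2^{1 − 15} = 230230 · 1/16384 = 115115/8192.
Numerically: E[X] ≈ 14.052124.

E[X] = C(26,6)·2^(1−C(6,2)) = 115115/8192 ≈ 14.052124.


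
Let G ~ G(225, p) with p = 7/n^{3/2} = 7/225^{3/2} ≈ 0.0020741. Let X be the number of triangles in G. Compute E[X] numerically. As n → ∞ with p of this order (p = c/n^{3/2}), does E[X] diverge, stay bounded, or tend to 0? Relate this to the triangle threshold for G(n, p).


Number of potential triangles: C(225, 3) = 1873200.
Each occurs with probability p³ ≈ (0.0020741)³ ≈ 8.9222171e-09.
By linearity: E[X] = C(225, 3)·p³ ≈ 1873200 · 8.9222171e-09 ≈ 0.01671.
Since α = 3/2 > 1, p = c/n^{3/2} = o(1/n) is below the triangle threshold p ~ 1/n. Asymptotically E[X] ~ (c³/6)·n^{3(1−α)} = (7³/6)·n^{-1.5} → 0, so by Markov's inequality G has no triangles w.h.p.

E[X] ≈ 0.01671; in regime p = Θ(1/n^{3/2}) E[X] tends to 0 (below the triangle threshold p ~ 1/n).


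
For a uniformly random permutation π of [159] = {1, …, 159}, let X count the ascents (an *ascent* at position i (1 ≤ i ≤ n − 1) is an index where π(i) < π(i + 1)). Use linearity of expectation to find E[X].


Write X = Σ X_I over i = 1, …, 158, with X_I the indicator of one ascent.
There are 158 indicators.
For each fixed i, the pair (π(i), π(i+1)) is a uniformly random ordered pair of distinct values from {1, …, 159}; by symmetry P[π(i) < π(i+1)] = 1/2.
By linearity: E[X] = 158 · (1/2) = (159 − 1) · (1/2) = 79 ≈ 79.0000.

E[X] = 79 = 79.0000.


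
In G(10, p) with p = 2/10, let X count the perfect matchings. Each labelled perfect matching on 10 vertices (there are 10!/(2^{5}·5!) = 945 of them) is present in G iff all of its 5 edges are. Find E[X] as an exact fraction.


K_10 has 10!/(2^{5}·5!) = 945 labelled perfect matchings.
For each such perfect matching H, let X_H = 1 if all 5 edges of H are present in G. Then P[X_H = 1] = p^{5} = (1/5)^{5} = 1/3125.
By linearity: E[X] = Σ_H E[X_H] = 945 · p^{5} = 945 · 1/3125 = 189/625.
Numerically: E[X] ≈ 0.3024.

E[X] = 945 · (1/5)^{5} = 189/625 ≈ 0.3024.


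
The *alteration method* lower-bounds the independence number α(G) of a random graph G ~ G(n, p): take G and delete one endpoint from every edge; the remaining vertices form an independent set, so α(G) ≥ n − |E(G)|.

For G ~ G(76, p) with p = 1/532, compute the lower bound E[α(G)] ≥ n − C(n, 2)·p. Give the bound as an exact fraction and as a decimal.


E[|E(G)|] = C(76, 2)·p = 2850 · (1/532) = 75/14.
E[α(G)] ≥ n − E[|E(G)|] = 76 − 75/14 = 989/14.
Numerically: ≈ 70.64286.
(This is only a lower bound; the true E[α(G)] may be larger.)

E[α(G)] ≥ 989/14 ≈ 70.64286.


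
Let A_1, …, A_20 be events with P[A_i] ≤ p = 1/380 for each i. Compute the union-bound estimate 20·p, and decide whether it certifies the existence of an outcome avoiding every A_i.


Union bound: P[∪_{i=1}^{20} A_i] ≤ Σ_i P[A_i] ≤ 20·p = 20·(1/380) = 1/19.
Numerically: 1/19 ≈ 0.052632.
Is 1/19 < 1? YES.
Since P[∪ A_i] ≤ 1/19 < 1, the complement has P[∩ A_i^c] ≥ 1 − 1/19 = 18/19 > 0, so some outcome avoids every A_i.

20·p = 1/19 ≈ 0.052632; existence CERTIFIED by the union bound.


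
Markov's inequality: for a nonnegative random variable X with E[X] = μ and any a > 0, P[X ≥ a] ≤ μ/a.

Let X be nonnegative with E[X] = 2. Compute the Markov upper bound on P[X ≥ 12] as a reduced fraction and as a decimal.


μ = E[X] = 2, a = 12.
Markov: P[X ≥ 12] ≤ μ/a = (2)/12 = 1/6.
Numerically: ≈ 0.16667.
(Since a = 12 > μ = 2.00000, the bound 1/6 is < 1 and informative.)

P[X ≥ 12] ≤ 1/6 ≈ 0.16667.


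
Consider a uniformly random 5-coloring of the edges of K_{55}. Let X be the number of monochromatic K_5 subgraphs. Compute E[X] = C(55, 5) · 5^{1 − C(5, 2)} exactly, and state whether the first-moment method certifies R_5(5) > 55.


E[X] = C(55, 5) · 5^{1 − 10} = 3478761 · 5^{−9} = 3478761/1953125.
As a reduced fraction: E[X] = 3478761/1953125 ≈ 1.781126.
Is E[X] < 1? NO.
Since E[X] ≥ 1, the first-moment bound is inconclusive at n = 55; it does NOT by itself certify R_5(5) > 55.

E[X] = 3478761/1953125 ≈ 1.781126; E[X] ≥ 1; first-moment method inconclusive here.


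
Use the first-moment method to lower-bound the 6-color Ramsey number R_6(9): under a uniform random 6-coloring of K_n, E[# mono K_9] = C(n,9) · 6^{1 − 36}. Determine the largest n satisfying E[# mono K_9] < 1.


We need C(n, 9) · 6^{1 − 36} < 1, i.e. C(n, 9) < 6^{36 − 1} = 1719070799748422591028658176.
Check values of n near the boundary:
  n = 4403: C(4403, 9) = 1699894433046281918452233150; 1699894433046281918452233150 < 1719070799748422591028658176? YES
  n = 4404: C(4404, 9) = 1703375445537161676647015880; 1703375445537161676647015880 < 1719070799748422591028658176? YES
  n = 4405: C(4405, 9) = 1706862792900636302463627150; 1706862792900636302463627150 < 1719070799748422591028658176? YES
  n = 4406: C(4406, 9) = 1710356485221788389505285700; 1710356485221788389505285700 < 1719070799748422591028658176? YES
  n = 4407: C(4407, 9) = 1713856532599459170657070050; 1713856532599459170657070050 < 1719070799748422591028658176? YES
  n = 4408: C(4408, 9) = 1717362945146264156457459600; 1717362945146264156457459600 < 1719070799748422591028658176? YES
  n = 4409: C(4409, 9) = 1720875732988608787686577131; 1720875732988608787686577131 < 1719070799748422591028658176? NO
  n = 4410: C(4410, 9) = 1724394906266704102180823710; 1724394906266704102180823710 < 1719070799748422591028658176? NO
The largest n with C(n, 9) < 1719070799748422591028658176 is n = 4408 (where E[X] = 35778394690547169926197075/35813974994758803979763712 ≈ 0.999007). Hence R_6(9) > 4408, i.e. R_6(9) ≥ 4409.

Largest n = 4408; hence R_6(9) > 4408.


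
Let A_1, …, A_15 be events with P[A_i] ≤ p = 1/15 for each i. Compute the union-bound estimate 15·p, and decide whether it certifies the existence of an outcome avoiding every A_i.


Union bound: P[∪_{i=1}^{15} A_i] ≤ Σ_i P[A_i] ≤ 15·p = 15·(1/15) = 1.
Numerically: 1 ≈ 1.0000000.
Is 1 < 1? NO.
Since the bound 1 is ≥ 1, the union bound is uninformative here; it does NOT by itself certify existence.

15·p = 1 ≈ 1.0000000; existence NOT certified by the union bound.


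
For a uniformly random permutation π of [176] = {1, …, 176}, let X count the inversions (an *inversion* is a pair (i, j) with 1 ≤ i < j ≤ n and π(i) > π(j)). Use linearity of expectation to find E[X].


Write X = Σ X_I over the C(176, 2) = 15400 pairs i < j, with X_I the indicator of one inversion.
There are 15400 indicators.
For each fixed pair i < j, the values π(i) and π(j) are two distinct elements of {1, …, 176} in uniformly random order; by symmetry P[π(i) > π(j)] = 1/2.
By linearity: E[X] = 15400 · (1/2) = C(176, 2) · (1/2) = 15400/2 = 7700 ≈ 7700.000.

E[X] = 7700 = 7700.000.


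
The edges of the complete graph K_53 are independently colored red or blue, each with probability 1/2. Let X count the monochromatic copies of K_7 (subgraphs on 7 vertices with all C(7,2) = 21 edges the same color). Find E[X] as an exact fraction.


Let X = Σ_S X_S over the C(53, 7) = 154143080 subsets S of size 7, where X_S = 1 if the K_7 on S is monochromatic.
For a fixed S, the K_7 on S has C(7, 2) = 21 edges. P[all 21 edges red] = (1/2)^21, and likewise for blue, so P[monochromatic] = 2·(1/2)^21 = 2^{1 − 21} = 1/1048576.
Summing: E[X] = C(53, 7) · 2^{1 − 21} = 154143080 · 1/1048576 = 19267885/131072.
Numerically: E[X] ≈ 147.00230.

E[X] = C(53,7)·2^(1−C(7,2)) = 19267885/131072 ≈ 147.00230.


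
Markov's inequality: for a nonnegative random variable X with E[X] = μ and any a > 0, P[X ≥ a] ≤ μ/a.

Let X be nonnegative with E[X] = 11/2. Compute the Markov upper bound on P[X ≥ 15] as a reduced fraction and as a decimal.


μ = E[X] = 11/2, a = 15.
Markov: P[X ≥ 15] ≤ μ/a = (11/2)/15 = 11/30.
Numerically: ≈ 0.3667.
(Since a = 15 > μ = 5.5000, the bound 11/30 is < 1 and informative.)

P[X ≥ 15] ≤ 11/30 ≈ 0.3667.


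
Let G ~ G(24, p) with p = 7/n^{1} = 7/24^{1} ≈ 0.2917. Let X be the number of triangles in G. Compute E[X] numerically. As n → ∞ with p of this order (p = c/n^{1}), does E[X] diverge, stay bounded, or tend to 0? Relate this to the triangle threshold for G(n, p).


Number of potential triangles: C(24, 3) = 2024.
Each occurs with probability p³ ≈ (0.2917)³ ≈ 2.481192e-02.
By linearity: E[X] = C(24, 3)·p³ ≈ 2024 · 2.481192e-02 ≈ 50.2193.
Here α = 1, so p = 7/n is exactly at the triangle threshold p ~ 1/n. Asymptotically E[X] → c³/6 = 7³/6 = 343/6 ≈ 57.1667, a bounded constant. In this regime the triangle count is asymptotically Poisson(c³/6).

E[X] ≈ 50.2193; in regime p = Θ(1/n^{1}) E[X] stays bounded (at the triangle threshold p ~ 1/n).


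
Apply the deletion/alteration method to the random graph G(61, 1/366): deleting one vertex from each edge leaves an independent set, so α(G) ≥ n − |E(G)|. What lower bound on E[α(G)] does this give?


E[|E(G)|] = C(61, 2)·p = 1830 · (1/366) = 5.
E[α(G)] ≥ n − E[|E(G)|] = 61 − 5 = 56.
Numerically: ≈ 56.0000.
(This is only a lower bound; the true E[α(G)] may be larger.)

E[α(G)] ≥ 56 ≈ 56.0000.


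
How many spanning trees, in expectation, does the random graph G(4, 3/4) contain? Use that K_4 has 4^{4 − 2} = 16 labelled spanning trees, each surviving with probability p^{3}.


K_4 has 4^{4 − 2} = 16 labelled spanning trees.
For each such spanning tree H, let X_H = 1 if all 3 edges of H are present in G. Then P[X_H = 1] = p^{3} = (3/4)^{3} = 27/64.
Summing the indicators: E[X] = Σ_H E[X_H] = 16 · p^{3} = 16 · 27/64 = 27/4.
Numerically: E[X] ≈ 6.75.

E[X] = 16 · (3/4)^{3} = 27/4 ≈ 6.75.


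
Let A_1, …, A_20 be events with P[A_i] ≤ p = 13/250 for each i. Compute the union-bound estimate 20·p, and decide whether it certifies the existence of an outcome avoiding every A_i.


Union bound: P[∪_{i=1}^{20} A_i] ≤ Σ_i P[A_i] ≤ 20·p = 20·(13/250) = 26/25.
Numerically: 26/25 ≈ 1.0400000.
Is 26/25 < 1? NO.
Since the bound 26/25 is ≥ 1, the union bound is uninformative here; it does NOT by itself certify existence.

20·p = 26/25 ≈ 1.0400000; existence NOT certified by the union bound.


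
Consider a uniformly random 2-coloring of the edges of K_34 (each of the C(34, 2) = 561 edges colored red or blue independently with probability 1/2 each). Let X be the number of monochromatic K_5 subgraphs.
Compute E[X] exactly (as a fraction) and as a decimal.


Let X = Σ_S X_S over the C(34, 5) = 278256 subsets S of size 5, where X_S = 1 if the K_5 on S is monochromatic.
For a fixed S, the K_5 on S has C(5, 2) = 10 edges. P[all 10 edges red] = (1/2)^10, and likewise for blue, so P[monochromatic] = 2·(1/2)^10 = 2^{1 − 10} = 1/512.
By linearity of expectation: E[X] = C(34, 5) · 2^{1 − 10} = 278256 · 1/512 = 17391/32.
Numerically: E[X] ≈ 543.46875.

E[X] = C(34,5)·2^(1−C(5,2)) = 17391/32 ≈ 543.46875.


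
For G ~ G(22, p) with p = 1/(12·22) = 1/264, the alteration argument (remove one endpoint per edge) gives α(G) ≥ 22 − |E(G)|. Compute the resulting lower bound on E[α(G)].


E[|E(G)|] = C(22, 2)·p = 231 · (1/264) = 7/8.
E[α(G)] ≥ n − E[|E(G)|] = 22 − 7/8 = 169/8.
Numerically: ≈ 21.1250.
(This is only a lower bound; the true E[α(G)] may be larger.)

E[α(G)] ≥ 169/8 ≈ 21.1250.


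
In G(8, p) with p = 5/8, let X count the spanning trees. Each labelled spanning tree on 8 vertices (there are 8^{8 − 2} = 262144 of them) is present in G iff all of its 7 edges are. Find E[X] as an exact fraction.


K_8 has 8^{8 − 2} = 262144 labelled spanning trees.
For each such spanning tree H, let X_H = 1 if all 7 edges of H are present in G. Then P[X_H = 1] = p^{7} = (5/8)^{7} = 78125/2097152.
By linearity: E[X] = Σ_H E[X_H] = 262144 · p^{7} = 262144 · 78125/2097152 = 78125/8.
Numerically: E[X] ≈ 9.77e+03.

E[X] = 262144 · (5/8)^{7} = 78125/8 ≈ 9.77e+03.


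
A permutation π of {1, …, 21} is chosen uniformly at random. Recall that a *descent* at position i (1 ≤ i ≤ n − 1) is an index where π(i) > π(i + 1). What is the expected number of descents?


Write X = Σ X_I over i = 1, …, 20, with X_I the indicator of one descent.
There are 20 indicators.
For each fixed i, the pair (π(i), π(i+1)) is a uniformly random ordered pair of distinct values from {1, …, 21}; by symmetry P[π(i) > π(i+1)] = 1/2.
By linearity: E[X] = 20 · (1/2) = (21 − 1) · (1/2) = 10 ≈ 10.0000.

E[X] = 10 = 10.0000.


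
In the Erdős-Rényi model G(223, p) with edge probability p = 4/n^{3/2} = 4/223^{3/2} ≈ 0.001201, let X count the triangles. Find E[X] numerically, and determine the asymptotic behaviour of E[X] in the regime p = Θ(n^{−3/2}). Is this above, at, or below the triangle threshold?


Number of potential triangles: C(223, 3) = 1823471.
Each occurs with probability p³ ≈ (0.001201)³ ≈ 1.733038e-09.
By linearity: E[X] = C(223, 3)·p³ ≈ 1823471 · 1.733038e-09 ≈ 0.0032.
Since α = 3/2 > 1, p = c/n^{3/2} = o(1/n) is below the triangle threshold p ~ 1/n. Asymptotically E[X] ~ (c³/6)·n^{3(1−α)} = (4³/6)·n^{-1.5} → 0, so by Markov's inequality G has no triangles w.h.p.

E[X] ≈ 0.0032; in regime p = Θ(1/n^{3/2}) E[X] tends to 0 (below the triangle threshold p ~ 1/n).


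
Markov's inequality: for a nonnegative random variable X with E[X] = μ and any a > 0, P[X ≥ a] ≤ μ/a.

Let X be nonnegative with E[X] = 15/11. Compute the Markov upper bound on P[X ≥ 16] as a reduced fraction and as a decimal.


μ = E[X] = 15/11, a = 16.
Markov: P[X ≥ 16] ≤ μ/a = (15/11)/16 = 15/176.
Numerically: ≈ 0.085.
(Since a = 16 > μ = 1.364, the bound 15/176 is < 1 and informative.)

P[X ≥ 16] ≤ 15/176 ≈ 0.085.


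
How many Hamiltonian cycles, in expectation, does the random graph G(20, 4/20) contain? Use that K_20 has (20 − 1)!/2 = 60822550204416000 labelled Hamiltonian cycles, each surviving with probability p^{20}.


K_20 has (20 − 1)!/2 = 60822550204416000 labelled Hamiltonian cycles.
For each such Hamiltonian cycle H, let X_H = 1 if all 20 edges of H are present in G. Then P[X_H = 1] = p^{20} = (1/5)^{20} = 1/95367431640625.
Summing the indicators: E[X] = Σ_H E[X_H] = 60822550204416000 · p^{20} = 60822550204416000 · 1/95367431640625 = 486580401635328/762939453125.
Numerically: E[X] ≈ 637.77.

E[X] = 60822550204416000 · (1/5)^{20} = 486580401635328/762939453125 ≈ 637.77.


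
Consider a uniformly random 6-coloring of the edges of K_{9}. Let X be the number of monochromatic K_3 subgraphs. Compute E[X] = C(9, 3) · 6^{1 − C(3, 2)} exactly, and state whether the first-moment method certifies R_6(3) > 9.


E[X] = C(9, 3) · 6^{1 − 3} = 84 · 6^{−2} = 84/36.
As a reduced fraction: E[X] = 7/3 ≈ 2.333.
Is E[X] < 1? NO.
Since E[X] ≥ 1, the first-moment bound is inconclusive at n = 9; it does NOT by itself certify R_6(3) > 9.

E[X] = 7/3 ≈ 2.333; E[X] ≥ 1; first-moment method inconclusive here.


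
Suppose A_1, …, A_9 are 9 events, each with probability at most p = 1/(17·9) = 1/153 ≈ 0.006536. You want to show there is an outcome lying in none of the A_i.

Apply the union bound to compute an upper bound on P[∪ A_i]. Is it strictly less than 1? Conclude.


Union bound: P[∪_{i=1}^{9} A_i] ≤ Σ_i P[A_i] ≤ 9·p = 9·(1/153) = 1/17.
Numerically: 1/17 ≈ 0.058824.
Is 1/17 < 1? YES.
Since P[∪ A_i] ≤ 1/17 < 1, the complement has P[∩ A_i^c] ≥ 1 − 1/17 = 16/17 > 0, so some outcome avoids every A_i.

9·p = 1/17 ≈ 0.058824; existence CERTIFIED by the union bound.


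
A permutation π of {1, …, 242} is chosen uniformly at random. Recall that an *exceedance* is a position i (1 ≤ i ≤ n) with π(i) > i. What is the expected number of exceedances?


Write X = Σ_{i=1}^{242} X_i, where X_i = 1_{π(i) > i}.
For each fixed i, π(i) is uniform over {1, …, 242} (marginal of a uniform permutation), so P[π(i) > i] = (n − i)/n. Summing: Σ_{i=1}^{242} (n − i)/n = (0 + 1 + … + 241)/242 = 242(242 − 1)/(2·242) = (242 − 1)/2.
Hence E[X] = Σ_{i=1}^{242} (242 − i)/242 = 241/2 ≈ 120.5000.

E[X] = 241/2 = 120.5000.


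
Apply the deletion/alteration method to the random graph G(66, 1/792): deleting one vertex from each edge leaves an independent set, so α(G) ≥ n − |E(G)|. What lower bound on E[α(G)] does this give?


E[|E(G)|] = C(66, 2)·p = 2145 · (1/792) = 65/24.
E[α(G)] ≥ n − E[|E(G)|] = 66 − 65/24 = 1519/24.
Numerically: ≈ 63.29167.
(This is only a lower bound; the true E[α(G)] may be larger.)

E[α(G)] ≥ 1519/24 ≈ 63.29167.


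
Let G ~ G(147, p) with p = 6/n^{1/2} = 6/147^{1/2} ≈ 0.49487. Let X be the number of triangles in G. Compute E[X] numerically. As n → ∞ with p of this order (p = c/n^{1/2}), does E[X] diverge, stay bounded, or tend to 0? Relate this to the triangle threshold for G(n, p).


Number of potential triangles: C(147, 3) = 518665.
Each occurs with probability p³ ≈ (0.49487)³ ≈ 1.2119306e-01.
By linearity: E[X] = C(147, 3)·p³ ≈ 518665 · 1.2119306e-01 ≈ 62858.59816.
Since α = 1/2 < 1, p = c/n^{1/2} ≫ 1/n is above the triangle threshold p ~ 1/n. Asymptotically E[X] ~ (c³/6)·n^{3(1−α)} = (6³/6)·n^{1.5} → ∞; triangles are abundant w.h.p.

E[X] ≈ 62858.59816; in regime p = Θ(1/n^{1/2}) E[X] diverges (above the triangle threshold p ~ 1/n).


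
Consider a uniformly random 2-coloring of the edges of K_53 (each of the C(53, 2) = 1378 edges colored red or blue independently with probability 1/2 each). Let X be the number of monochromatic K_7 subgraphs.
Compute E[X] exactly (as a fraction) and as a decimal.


Let X = Σ_S X_S over the C(53, 7) = 154143080 subsets S of size 7, where X_S = 1 if the K_7 on S is monochromatic.
For a fixed S, the K_7 on S has C(7, 2) = 21 edges. P[all 21 edges red] = (1/2)^21, and likewise for blue, so P[monochromatic] = 2·(1/2)^21 = 2^{1 − 21} = 1/1048576.
By linearity: E[X] = C(53, 7) · 2^{1 − 21} = 154143080 · 1/1048576 = 19267885/131072.
Numerically: E[X] ≈ 147.0023.

E[X] = C(53,7)·2^(1−C(7,2)) = 19267885/131072 ≈ 147.0023.


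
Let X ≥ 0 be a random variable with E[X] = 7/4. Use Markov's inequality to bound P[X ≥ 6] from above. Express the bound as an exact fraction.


μ = E[X] = 7/4, a = 6.
Markov: P[X ≥ 6] ≤ μ/a = (7/4)/6 = 7/24.
Numerically: ≈ 0.2917.
(Since a = 6 > μ = 1.7500, the bound 7/24 is < 1 and informative.)

P[X ≥ 6] ≤ 7/24 ≈ 0.2917.


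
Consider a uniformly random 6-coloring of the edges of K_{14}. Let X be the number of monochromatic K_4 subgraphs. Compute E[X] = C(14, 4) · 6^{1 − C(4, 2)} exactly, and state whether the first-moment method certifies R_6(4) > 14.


E[X] = C(14, 4) · 6^{1 − 6} = 1001 · 6^{−5} = 1001/7776.
As a reduced fraction: E[X] = 1001/7776 ≈ 0.129.
Is E[X] < 1? YES.
Since E[X] < 1, there exists a 6-coloring of K_{14} with no monochromatic K_4; hence R_6(4) > 14.

E[X] = 1001/7776 ≈ 0.129; E[X] < 1, so R_6(4) > 14.


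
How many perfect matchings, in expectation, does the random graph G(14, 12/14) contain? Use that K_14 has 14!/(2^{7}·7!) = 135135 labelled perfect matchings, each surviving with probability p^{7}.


K_14 has 14!/(2^{7}·7!) = 135135 labelled perfect matchings.
For each such perfect matching H, let X_H = 1 if all 7 edges of H are present in G. Then P[X_H = 1] = p^{7} = (6/7)^{7} = 279936/823543.
By linearity: E[X] = Σ_H E[X_H] = 135135 · p^{7} = 135135 · 279936/823543 = 5404164480/117649.
Numerically: E[X] ≈ 4.59e+04.

E[X] = 135135 · (6/7)^{7} = 5404164480/117649 ≈ 4.59e+04.


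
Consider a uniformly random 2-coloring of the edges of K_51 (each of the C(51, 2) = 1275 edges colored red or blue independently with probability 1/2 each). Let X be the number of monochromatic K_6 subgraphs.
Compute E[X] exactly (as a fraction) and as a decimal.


Let X = Σ_S X_S over the C(51, 6) = 18009460 subsets S of size 6, where X_S = 1 if the K_6 on S is monochromatic.
For a fixed S, the K_6 on S has C(6, 2) = 15 edges. P[all 15 edges red] = (1/2)^15, and likewise for blue, so P[monochromatic] = 2·(1/2)^15 = 2^{1 − 15} = 1/16384.
By linearity: E[X] = C(51, 6) · 2^{1 − 15} = 18009460 · 1/16384 = 4502365/4096.
Numerically: E[X] ≈ 1099.2102.

E[X] = C(51,6)·2^(1−C(6,2)) = 4502365/4096 ≈ 1099.2102.


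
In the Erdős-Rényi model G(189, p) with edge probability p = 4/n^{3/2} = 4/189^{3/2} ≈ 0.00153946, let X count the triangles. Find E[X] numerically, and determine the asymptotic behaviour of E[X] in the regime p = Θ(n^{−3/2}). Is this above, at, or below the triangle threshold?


Number of potential triangles: C(189, 3) = 1107414.
Each occurs with probability p³ ≈ (0.00153946)³ ≈ 3.64839503e-09.
By linearity: E[X] = C(189, 3)·p³ ≈ 1107414 · 3.64839503e-09 ≈ 0.004040.
Since α = 3/2 > 1, p = c/n^{3/2} = o(1/n) is below the triangle threshold p ~ 1/n. Asymptotically E[X] ~ (c³/6)·n^{3(1−α)} = (4³/6)·n^{-1.5} → 0, so by Markov's inequality G has no triangles w.h.p.

E[X] ≈ 0.004040; in regime p = Θ(1/n^{3/2}) E[X] tends to 0 (below the triangle threshold p ~ 1/n).


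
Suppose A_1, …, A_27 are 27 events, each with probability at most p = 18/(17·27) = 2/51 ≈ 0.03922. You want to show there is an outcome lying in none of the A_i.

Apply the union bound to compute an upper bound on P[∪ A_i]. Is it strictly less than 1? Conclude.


Union bound: P[∪_{i=1}^{27} A_i] ≤ Σ_i P[A_i] ≤ 27·p = 27·(2/51) = 18/17.
Numerically: 18/17 ≈ 1.05882.
Is 18/17 < 1? NO.
Since the bound 18/17 is ≥ 1, the union bound is uninformative here; it does NOT by itself certify existence.

27·p = 18/17 ≈ 1.05882; existence NOT certified by the union bound.


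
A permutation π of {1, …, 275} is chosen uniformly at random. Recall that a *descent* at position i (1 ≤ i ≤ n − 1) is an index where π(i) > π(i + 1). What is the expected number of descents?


Write X = Σ X_I over i = 1, …, 274, with X_I the indicator of one descent.
There are 274 indicators.
For each fixed i, the pair (π(i), π(i+1)) is a uniformly random ordered pair of distinct values from {1, …, 275}; by symmetry P[π(i) > π(i+1)] = 1/2.
By linearity: E[X] = 274 · (1/2) = (275 − 1) · (1/2) = 137 ≈ 137.0000.

E[X] = 137 = 137.0000.


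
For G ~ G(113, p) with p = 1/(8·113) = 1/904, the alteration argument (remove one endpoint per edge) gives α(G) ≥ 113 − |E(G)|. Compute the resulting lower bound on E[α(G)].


E[|E(G)|] = C(113, 2)·p = 6328 · (1/904) = 7.
E[α(G)] ≥ n − E[|E(G)|] = 113 − 7 = 106.
Numerically: ≈ 106.000.
(This is only a lower bound; the true E[α(G)] may be larger.)

E[α(G)] ≥ 106 ≈ 106.000.


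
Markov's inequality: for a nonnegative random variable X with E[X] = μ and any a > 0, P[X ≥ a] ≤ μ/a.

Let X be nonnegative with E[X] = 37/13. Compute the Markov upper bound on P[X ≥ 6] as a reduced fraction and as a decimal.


μ = E[X] = 37/13, a = 6.
Markov: P[X ≥ 6] ≤ μ/a = (37/13)/6 = 37/78.
Numerically: ≈ 0.4744.
(Since a = 6 > μ = 2.8462, the bound 37/78 is < 1 and informative.)

P[X ≥ 6] ≤ 37/78 ≈ 0.4744.


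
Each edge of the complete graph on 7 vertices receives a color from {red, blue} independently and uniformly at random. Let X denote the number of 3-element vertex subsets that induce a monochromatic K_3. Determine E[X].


Let X = Σ_S X_S over the C(7, 3) = 35 subsets S of size 3, where X_S = 1 if the K_3 on S is monochromatic.
For a fixed S, the K_3 on S has C(3, 2) = 3 edges. P[all 3 edges red] = (1/2)^3, and likewise for blue, so P[monochromatic] = 2·(1/2)^3 = 2^{1 − 3} = 1/4.
By linearity of expectation: E[X] = C(7, 3) · 2^{1 − 3} = 35 · 1/4 = 35/4.
Numerically: E[X] ≈ 8.750000.

E[X] = C(7,3)·2^(1−C(3,2)) = 35/4 ≈ 8.750000.


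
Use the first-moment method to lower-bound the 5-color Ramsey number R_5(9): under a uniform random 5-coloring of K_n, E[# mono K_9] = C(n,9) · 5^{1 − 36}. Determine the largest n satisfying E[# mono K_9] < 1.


We need C(n, 9) · 5^{1 − 36} < 1, i.e. C(n, 9) < 5^{36 − 1} = 2910383045673370361328125.
Check values of n near the boundary:
  n = 2167: C(2167, 9) = 2855899084841489792706810; 2855899084841489792706810 < 2910383045673370361328125? YES
  n = 2168: C(2168, 9) = 2867804175977929537095120; 2867804175977929537095120 < 2910383045673370361328125? YES
  n = 2169: C(2169, 9) = 2879753360044504243499683; 2879753360044504243499683 < 2910383045673370361328125? YES
  n = 2170: C(2170, 9) = 2891746779868845075610510; 2891746779868845075610510 < 2910383045673370361328125? YES
  n = 2171: C(2171, 9) = 2903784578674959601827205; 2903784578674959601827205 < 2910383045673370361328125? YES
  n = 2172: C(2172, 9) = 2915866900084148060642020; 2915866900084148060642020 < 2910383045673370361328125? NO
  n = 2173: C(2173, 9) = 2927993888115921319674265; 2927993888115921319674265 < 2910383045673370361328125? NO
The largest n with C(n, 9) < 2910383045673370361328125 is n = 2171 (where E[X] = 580756915734991920365441/582076609134674072265625 ≈ 0.99773). Hence R_5(9) > 2171, i.e. R_5(9) ≥ 2172.

Largest n = 2171; hence R_5(9) > 2171.


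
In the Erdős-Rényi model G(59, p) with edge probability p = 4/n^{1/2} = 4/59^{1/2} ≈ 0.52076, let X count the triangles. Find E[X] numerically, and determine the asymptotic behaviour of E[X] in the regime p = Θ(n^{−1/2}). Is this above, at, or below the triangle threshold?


Number of potential triangles: C(59, 3) = 32509.
Each occurs with probability p³ ≈ (0.52076)³ ≈ 1.4122187e-01.
By linearity: E[X] = C(59, 3)·p³ ≈ 32509 · 1.4122187e-01 ≈ 4590.98176.
Since α = 1/2 < 1, p = c/n^{1/2} ≫ 1/n is above the triangle threshold p ~ 1/n. Asymptotically E[X] ~ (c³/6)·n^{3(1−α)} = (4³/6)·n^{1.5} → ∞; triangles are abundant w.h.p.

E[X] ≈ 4590.98176; in regime p = Θ(1/n^{1/2}) E[X] diverges (above the triangle threshold p ~ 1/n).


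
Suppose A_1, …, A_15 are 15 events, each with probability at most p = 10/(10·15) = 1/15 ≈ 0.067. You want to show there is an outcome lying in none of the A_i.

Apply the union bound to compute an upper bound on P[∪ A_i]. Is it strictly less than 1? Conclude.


Union bound: P[∪_{i=1}^{15} A_i] ≤ Σ_i P[A_i] ≤ 15·p = 15·(1/15) = 1.
Numerically: 1 ≈ 1.000.
Is 1 < 1? NO.
Since the bound 1 is ≥ 1, the union bound is uninformative here; it does NOT by itself certify existence.

15·p = 1 ≈ 1.000; existence NOT certified by the union bound.


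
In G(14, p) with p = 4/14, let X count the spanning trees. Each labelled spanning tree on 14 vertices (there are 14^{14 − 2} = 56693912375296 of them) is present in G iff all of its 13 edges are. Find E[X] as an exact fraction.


K_14 has 14^{14 − 2} = 56693912375296 labelled spanning trees.
For each such spanning tree H, let X_H = 1 if all 13 edges of H are present in G. Then P[X_H = 1] = p^{13} = (2/7)^{13} = 8192/96889010407.
By linearity of expectation: E[X] = Σ_H E[X_H] = 56693912375296 · p^{13} = 56693912375296 · 8192/96889010407 = 33554432/7.
Numerically: E[X] ≈ 4.79349e+06.

E[X] = 56693912375296 · (2/7)^{13} = 33554432/7 ≈ 4.79349e+06.


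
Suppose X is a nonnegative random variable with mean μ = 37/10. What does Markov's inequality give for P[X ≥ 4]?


μ = E[X] = 37/10, a = 4.
Markov: P[X ≥ 4] ≤ μ/a = (37/10)/4 = 37/40.
Numerically: ≈ 0.925.
(Since a = 4 > μ = 3.700, the bound 37/40 is < 1 and informative.)

P[X ≥ 4] ≤ 37/40 ≈ 0.925.


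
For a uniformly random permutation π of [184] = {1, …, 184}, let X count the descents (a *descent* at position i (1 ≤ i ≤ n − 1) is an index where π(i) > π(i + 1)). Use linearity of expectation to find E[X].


Write X = Σ X_I over i = 1, …, 183, with X_I the indicator of one descent.
There are 183 indicators.
For each fixed i, the pair (π(i), π(i+1)) is a uniformly random ordered pair of distinct values from {1, …, 184}; by symmetry P[π(i) > π(i+1)] = 1/2.
By linearity: E[X] = 183 · (1/2) = (184 − 1) · (1/2) = 183/2 ≈ 91.5000.

E[X] = 183/2 = 91.5000.


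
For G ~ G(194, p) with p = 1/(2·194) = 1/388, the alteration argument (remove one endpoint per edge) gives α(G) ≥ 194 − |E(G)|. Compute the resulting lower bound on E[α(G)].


E[|E(G)|] = C(194, 2)·p = 18721 · (1/388) = 193/4.
E[α(G)] ≥ n − E[|E(G)|] = 194 − 193/4 = 583/4.
Numerically: ≈ 145.750000.
(This is only a lower bound; the true E[α(G)] may be larger.)

E[α(G)] ≥ 583/4 ≈ 145.750000.


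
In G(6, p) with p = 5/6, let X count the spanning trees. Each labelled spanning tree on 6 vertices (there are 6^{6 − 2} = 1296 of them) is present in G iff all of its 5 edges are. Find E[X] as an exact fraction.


K_6 has 6^{6 − 2} = 1296 labelled spanning trees.
For each such spanning tree H, let X_H = 1 if all 5 edges of H are present in G. Then P[X_H = 1] = p^{5} = (5/6)^{5} = 3125/7776.
By linearity of expectation: E[X] = Σ_H E[X_H] = 1296 · p^{5} = 1296 · 3125/7776 = 3125/6.
Numerically: E[X] ≈ 520.8.

E[X] = 1296 · (5/6)^{5} = 3125/6 ≈ 520.8.


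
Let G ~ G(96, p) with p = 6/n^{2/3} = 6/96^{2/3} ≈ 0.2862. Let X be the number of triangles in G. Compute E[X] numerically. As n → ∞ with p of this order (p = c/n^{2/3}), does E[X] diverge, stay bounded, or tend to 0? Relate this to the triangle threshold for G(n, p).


Number of potential triangles: C(96, 3) = 142880.
Each occurs with probability p³ ≈ (0.2862)³ ≈ 2.343750e-02.
By linearity: E[X] = C(96, 3)·p³ ≈ 142880 · 2.343750e-02 ≈ 3348.7500.
Since α = 2/3 < 1, p = c/n^{2/3} ≫ 1/n is above the triangle threshold p ~ 1/n. Asymptotically E[X] ~ (c³/6)·n^{3(1−α)} = (6³/6)·n^{1} → ∞; triangles are abundant w.h.p.

E[X] ≈ 3348.7500; in regime p = Θ(1/n^{2/3}) E[X] diverges (above the triangle threshold p ~ 1/n).


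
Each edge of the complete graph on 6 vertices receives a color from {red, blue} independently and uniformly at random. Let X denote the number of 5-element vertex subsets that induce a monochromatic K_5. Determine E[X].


Let X = Σ_S X_S over the C(6, 5) = 6 subsets S of size 5, where X_S = 1 if the K_5 on S is monochromatic.
For a fixed S, the K_5 on S has C(5, 2) = 10 edges. P[all 10 edges red] = (1/2)^10, and likewise for blue, so P[monochromatic] = 2·(1/2)^10 = 2^{1 − 10} = 1/512.
By linearity: E[X] = C(6, 5) · 2^{1 − 10} = 6 · 1/512 = 3/256.
Numerically: E[X] ≈ 0.01172.

E[X] = C(6,5)·2^(1−C(5,2)) = 3/256 ≈ 0.01172.


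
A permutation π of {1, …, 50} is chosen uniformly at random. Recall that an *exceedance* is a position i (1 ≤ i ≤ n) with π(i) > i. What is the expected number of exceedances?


Write X = Σ_{i=1}^{50} X_i, where X_i = 1_{π(i) > i}.
For each fixed i, π(i) is uniform over {1, …, 50} (marginal of a uniform permutation), so P[π(i) > i] = (n − i)/n. Summing: Σ_{i=1}^{50} (n − i)/n = (0 + 1 + … + 49)/50 = 50(50 − 1)/(2·50) = (50 − 1)/2.
Hence E[X] = Σ_{i=1}^{50} (50 − i)/50 = 49/2 ≈ 24.5000.

E[X] = 49/2 = 24.5000.


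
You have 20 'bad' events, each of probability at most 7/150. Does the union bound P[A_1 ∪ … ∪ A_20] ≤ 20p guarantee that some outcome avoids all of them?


Union bound: P[∪_{i=1}^{20} A_i] ≤ Σ_i P[A_i] ≤ 20·p = 20·(7/150) = 14/15.
Numerically: 14/15 ≈ 0.933.
Is 14/15 < 1? YES.
Since P[∪ A_i] ≤ 14/15 < 1, the complement has P[∩ A_i^c] ≥ 1 − 14/15 = 1/15 > 0, so some outcome avoids every A_i.

20·p = 14/15 ≈ 0.933; existence CERTIFIED by the union bound.


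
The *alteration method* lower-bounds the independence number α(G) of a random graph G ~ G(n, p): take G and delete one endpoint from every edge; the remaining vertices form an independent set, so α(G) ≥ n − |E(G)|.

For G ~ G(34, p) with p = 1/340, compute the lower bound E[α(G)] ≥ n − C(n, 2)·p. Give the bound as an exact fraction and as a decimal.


E[|E(G)|] = C(34, 2)·p = 561 · (1/340) = 33/20.
E[α(G)] ≥ n − E[|E(G)|] = 34 − 33/20 = 647/20.
Numerically: ≈ 32.35000.
(This is only a lower bound; the true E[α(G)] may be larger.)

E[α(G)] ≥ 647/20 ≈ 32.35000.


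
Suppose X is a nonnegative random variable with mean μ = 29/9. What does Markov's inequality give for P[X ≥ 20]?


μ = E[X] = 29/9, a = 20.
Markov: P[X ≥ 20] ≤ μ/a = (29/9)/20 = 29/180.
Numerically: ≈ 0.1611.
(Since a = 20 > μ = 3.2222, the bound 29/180 is < 1 and informative.)

P[X ≥ 20] ≤ 29/180 ≈ 0.1611.


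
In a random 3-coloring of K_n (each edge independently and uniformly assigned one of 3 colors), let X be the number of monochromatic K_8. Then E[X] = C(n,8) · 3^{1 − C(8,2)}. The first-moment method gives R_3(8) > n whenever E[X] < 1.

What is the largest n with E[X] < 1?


We need C(n, 8) · 3^{1 − 28} < 1, i.e. C(n, 8) < 3^{28 − 1} = 7625597484987.
Check values of n near the boundary:
  n = 150: C(150, 8) = 5257211409450; 5257211409450 < 7625597484987? YES
  n = 151: C(151, 8) = 5551321138650; 5551321138650 < 7625597484987? YES
  n = 152: C(152, 8) = 5859727868575; 5859727868575 < 7625597484987? YES
  n = 153: C(153, 8) = 6183023199255; 6183023199255 < 7625597484987? YES
  n = 154: C(154, 8) = 6521818990995; 6521818990995 < 7625597484987? YES
  n = 155: C(155, 8) = 6876747915675; 6876747915675 < 7625597484987? YES
  n = 156: C(156, 8) = 7248464019225; 7248464019225 < 7625597484987? YES
  n = 157: C(157, 8) = 7637643295425; 7637643295425 < 7625597484987? NO
  n = 158: C(158, 8) = 8044984271181; 8044984271181 < 7625597484987? NO
  n = 159: C(159, 8) = 8471208603429; 8471208603429 < 7625597484987? NO
The largest n with C(n, 8) < 7625597484987 is n = 156 (where E[X] = 805384891025/847288609443 ≈ 0.950544). Hence R_3(8) > 156, i.e. R_3(8) ≥ 157.

Largest n = 156; hence R_3(8) > 156.


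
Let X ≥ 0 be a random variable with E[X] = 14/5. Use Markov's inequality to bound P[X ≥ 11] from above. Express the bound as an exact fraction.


μ = E[X] = 14/5, a = 11.
Markov: P[X ≥ 11] ≤ μ/a = (14/5)/11 = 14/55.
Numerically: ≈ 0.25455.
(Since a = 11 > μ = 2.80000, the bound 14/55 is < 1 and informative.)

P[X ≥ 11] ≤ 14/55 ≈ 0.25455.


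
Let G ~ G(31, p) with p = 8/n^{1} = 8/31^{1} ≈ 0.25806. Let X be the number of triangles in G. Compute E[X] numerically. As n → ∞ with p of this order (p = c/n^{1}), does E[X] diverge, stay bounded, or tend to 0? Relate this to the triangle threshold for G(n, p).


Number of potential triangles: C(31, 3) = 4495.
Each occurs with probability p³ ≈ (0.25806)³ ≈ 1.7186399e-02.
By linearity: E[X] = C(31, 3)·p³ ≈ 4495 · 1.7186399e-02 ≈ 77.25286.
Here α = 1, so p = 8/n is exactly at the triangle threshold p ~ 1/n. Asymptotically E[X] → c³/6 = 8³/6 = 256/3 ≈ 85.33333, a bounded constant. In this regime the triangle count is asymptotically Poisson(c³/6).

E[X] ≈ 77.25286; in regime p = Θ(1/n^{1}) E[X] stays bounded (at the triangle threshold p ~ 1/n).


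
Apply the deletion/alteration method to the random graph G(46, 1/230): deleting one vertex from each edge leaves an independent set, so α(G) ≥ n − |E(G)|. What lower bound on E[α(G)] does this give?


E[|E(G)|] = C(46, 2)·p = 1035 · (1/230) = 9/2.
E[α(G)] ≥ n − E[|E(G)|] = 46 − 9/2 = 83/2.
Numerically: ≈ 41.500000.
(This is only a lower bound; the true E[α(G)] may be larger.)

E[α(G)] ≥ 83/2 ≈ 41.500000.


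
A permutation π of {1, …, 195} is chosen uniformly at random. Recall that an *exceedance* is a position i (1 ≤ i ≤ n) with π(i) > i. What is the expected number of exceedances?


Write X = Σ_{i=1}^{195} X_i, where X_i = 1_{π(i) > i}.
For each fixed i, π(i) is uniform over {1, …, 195} (marginal of a uniform permutation), so P[π(i) > i] = (n − i)/n. Summing: Σ_{i=1}^{195} (n − i)/n = (0 + 1 + … + 194)/195 = 195(195 − 1)/(2·195) = (195 − 1)/2.
Hence E[X] = Σ_{i=1}^{195} (195 − i)/195 = 97 ≈ 97.000.

E[X] = 97 = 97.000.


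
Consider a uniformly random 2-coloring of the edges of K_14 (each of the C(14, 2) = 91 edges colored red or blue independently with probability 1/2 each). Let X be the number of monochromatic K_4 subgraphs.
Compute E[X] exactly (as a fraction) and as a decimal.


Let X = Σ_S X_S over the C(14, 4) = 1001 subsets S of size 4, where X_S = 1 if the K_4 on S is monochromatic.
For a fixed S, the K_4 on S has C(4, 2) = 6 edges. P[all 6 edges red] = (1/2)^6, and likewise for blue, so P[monochromatic] = 2·(1/2)^6 = 2^{1 − 6} = 1/32.
By linearity: E[X] = C(14, 4) · 2^{1 − 6} = 1001 · 1/32 = 1001/32.
Numerically: E[X] ≈ 31.281250.

E[X] = C(14,4)·2^(1−C(4,2)) = 1001/32 ≈ 31.281250.


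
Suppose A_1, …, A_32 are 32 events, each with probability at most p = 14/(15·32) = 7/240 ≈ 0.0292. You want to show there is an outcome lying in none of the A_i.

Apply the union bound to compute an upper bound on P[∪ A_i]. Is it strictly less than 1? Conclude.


Union bound: P[∪_{i=1}^{32} A_i] ≤ Σ_i P[A_i] ≤ 32·p = 32·(7/240) = 14/15.
Numerically: 14/15 ≈ 0.9333.
Is 14/15 < 1? YES.
Since P[∪ A_i] ≤ 14/15 < 1, the complement has P[∩ A_i^c] ≥ 1 − 14/15 = 1/15 > 0, so some outcome avoids every A_i.

32·p = 14/15 ≈ 0.9333; existence CERTIFIED by the union bound.


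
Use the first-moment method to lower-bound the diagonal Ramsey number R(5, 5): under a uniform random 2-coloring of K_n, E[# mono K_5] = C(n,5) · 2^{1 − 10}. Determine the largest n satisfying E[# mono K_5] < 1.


We need C(n, 5) · 2^{1 − 10} < 1, i.e. C(n, 5) < 2^{10 − 1} = 512.
Check values of n near the boundary:
  n = 6: C(6, 5) = 6; 6 < 512? YES
  n = 7: C(7, 5) = 21; 21 < 512? YES
  n = 8: C(8, 5) = 56; 56 < 512? YES
  n = 9: C(9, 5) = 126; 126 < 512? YES
  n = 10: C(10, 5) = 252; 252 < 512? YES
  n = 11: C(11, 5) = 462; 462 < 512? YES
  n = 12: C(12, 5) = 792; 792 < 512? NO
The largest n with C(n, 5) < 512 is n = 11 (where E[X] = 231/256 ≈ 0.90234). Hence R(5, 5) > 11, i.e. R(5, 5) ≥ 12.

Largest n = 11; hence R(5, 5) > 11.


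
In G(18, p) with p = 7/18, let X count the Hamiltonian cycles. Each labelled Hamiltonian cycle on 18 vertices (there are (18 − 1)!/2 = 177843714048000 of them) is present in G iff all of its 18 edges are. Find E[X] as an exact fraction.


K_18 has (18 − 1)!/2 = 177843714048000 labelled Hamiltonian cycles.
For each such Hamiltonian cycle H, let X_H = 1 if all 18 edges of H are present in G. Then P[X_H = 1] = p^{18} = (7/18)^{18} = 1628413597910449/39346408075296537575424.
By linearity: E[X] = Σ_H E[X_H] = 177843714048000 · p^{18} = 177843714048000 · 1628413597910449/39346408075296537575424 = 24246874921186846803875/3294258113514384.
Numerically: E[X] ≈ 7.36e+06.

E[X] = 177843714048000 · (7/18)^{18} = 24246874921186846803875/3294258113514384 ≈ 7.36e+06.


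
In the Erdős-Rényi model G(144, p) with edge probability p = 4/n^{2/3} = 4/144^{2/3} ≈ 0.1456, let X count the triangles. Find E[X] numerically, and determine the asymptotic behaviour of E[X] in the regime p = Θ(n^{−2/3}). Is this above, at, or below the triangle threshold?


Number of potential triangles: C(144, 3) = 487344.
Each occurs with probability p³ ≈ (0.1456)³ ≈ 3.086420e-03.
By linearity: E[X] = C(144, 3)·p³ ≈ 487344 · 3.086420e-03 ≈ 1504.1481.
Since α = 2/3 < 1, p = c/n^{2/3} ≫ 1/n is above the triangle threshold p ~ 1/n. Asymptotically E[X] ~ (c³/6)·n^{3(1−α)} = (4³/6)·n^{1} → ∞; triangles are abundant w.h.p.

E[X] ≈ 1504.1481; in regime p = Θ(1/n^{2/3}) E[X] diverges (above the triangle threshold p ~ 1/n).
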